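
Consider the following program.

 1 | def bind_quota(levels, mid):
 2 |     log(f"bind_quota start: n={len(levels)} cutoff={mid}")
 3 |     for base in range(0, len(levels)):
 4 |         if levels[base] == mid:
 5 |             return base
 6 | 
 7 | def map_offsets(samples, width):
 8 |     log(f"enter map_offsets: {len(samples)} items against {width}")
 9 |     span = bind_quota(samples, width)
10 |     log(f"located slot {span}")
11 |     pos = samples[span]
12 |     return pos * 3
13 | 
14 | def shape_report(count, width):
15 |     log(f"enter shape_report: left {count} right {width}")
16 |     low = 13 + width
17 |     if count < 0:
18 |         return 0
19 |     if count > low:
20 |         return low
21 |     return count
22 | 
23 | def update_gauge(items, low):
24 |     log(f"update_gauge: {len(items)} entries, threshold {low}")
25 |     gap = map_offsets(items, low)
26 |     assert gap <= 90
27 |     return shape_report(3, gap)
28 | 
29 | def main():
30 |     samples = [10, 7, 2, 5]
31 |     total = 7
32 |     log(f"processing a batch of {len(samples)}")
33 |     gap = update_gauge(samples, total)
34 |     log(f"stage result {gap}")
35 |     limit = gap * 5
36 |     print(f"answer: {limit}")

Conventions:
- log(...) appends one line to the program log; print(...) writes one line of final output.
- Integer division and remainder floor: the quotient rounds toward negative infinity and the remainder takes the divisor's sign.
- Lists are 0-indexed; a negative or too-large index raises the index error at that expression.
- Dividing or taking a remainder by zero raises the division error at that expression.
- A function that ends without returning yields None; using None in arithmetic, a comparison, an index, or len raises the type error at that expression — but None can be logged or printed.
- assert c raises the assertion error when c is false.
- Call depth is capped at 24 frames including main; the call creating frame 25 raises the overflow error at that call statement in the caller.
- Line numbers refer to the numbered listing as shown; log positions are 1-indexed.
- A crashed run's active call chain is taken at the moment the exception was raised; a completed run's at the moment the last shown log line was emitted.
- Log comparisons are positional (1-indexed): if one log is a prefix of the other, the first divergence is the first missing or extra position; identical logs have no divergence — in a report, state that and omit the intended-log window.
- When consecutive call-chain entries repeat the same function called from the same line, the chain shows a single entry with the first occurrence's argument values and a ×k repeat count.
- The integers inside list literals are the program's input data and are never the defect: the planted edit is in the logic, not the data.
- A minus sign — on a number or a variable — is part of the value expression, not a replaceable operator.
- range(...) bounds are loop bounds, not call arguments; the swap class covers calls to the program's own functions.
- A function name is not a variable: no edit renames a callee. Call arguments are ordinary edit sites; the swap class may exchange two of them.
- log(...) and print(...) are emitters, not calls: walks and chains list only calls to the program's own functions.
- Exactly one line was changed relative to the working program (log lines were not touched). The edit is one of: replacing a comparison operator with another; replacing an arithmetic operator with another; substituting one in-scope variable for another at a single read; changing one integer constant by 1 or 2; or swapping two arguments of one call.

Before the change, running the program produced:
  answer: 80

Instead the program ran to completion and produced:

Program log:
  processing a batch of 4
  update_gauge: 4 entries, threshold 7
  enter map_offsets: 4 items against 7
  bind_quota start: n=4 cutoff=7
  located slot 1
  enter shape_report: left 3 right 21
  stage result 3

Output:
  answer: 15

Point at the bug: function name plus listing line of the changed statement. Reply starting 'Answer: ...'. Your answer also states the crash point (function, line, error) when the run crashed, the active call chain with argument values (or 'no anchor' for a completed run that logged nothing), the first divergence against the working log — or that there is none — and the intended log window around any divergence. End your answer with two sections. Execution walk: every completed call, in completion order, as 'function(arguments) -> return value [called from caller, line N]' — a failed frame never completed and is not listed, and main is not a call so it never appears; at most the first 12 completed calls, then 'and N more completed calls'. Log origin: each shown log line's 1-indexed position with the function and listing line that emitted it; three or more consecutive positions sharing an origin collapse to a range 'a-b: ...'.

Answer: the defect is in update_gauge at line 27.
Key observation: Everything matches until log position 6, which reads 'enter shape_report: left 3 right 21' in place of 'enter shape_report: left 21 right 3'.
Call chain: main.
First divergence: position 6 — shown 'enter shape_report: left 3 right 21', intended 'enter shape_report: left 21 right 3'.
Intended log window:
  4: bind_quota start: n=4 cutoff=7
  5: located slot 1
  6: enter shape_report: left 21 right 3
  7: stage result 16
Execution walk:
  bind_quota([10, 7, 2, 5], 7) -> 1  [called from map_offsets, line 9]
  map_offsets([10, 7, 2, 5], 7) -> 21  [called from update_gauge, line 25]
  shape_report(3, 21) -> 3  [called from update_gauge, line 27]
  update_gauge([10, 7, 2, 5], 7) -> 3  [called from main, line 33]
Origin of each log line:
  1 — main, line 32
  2 — update_gauge, line 24
  3 — map_offsets, line 8
  4 — bind_quota, line 2
  5 — map_offsets, line 10
  6 — shape_report, line 15
  7 — main, line 34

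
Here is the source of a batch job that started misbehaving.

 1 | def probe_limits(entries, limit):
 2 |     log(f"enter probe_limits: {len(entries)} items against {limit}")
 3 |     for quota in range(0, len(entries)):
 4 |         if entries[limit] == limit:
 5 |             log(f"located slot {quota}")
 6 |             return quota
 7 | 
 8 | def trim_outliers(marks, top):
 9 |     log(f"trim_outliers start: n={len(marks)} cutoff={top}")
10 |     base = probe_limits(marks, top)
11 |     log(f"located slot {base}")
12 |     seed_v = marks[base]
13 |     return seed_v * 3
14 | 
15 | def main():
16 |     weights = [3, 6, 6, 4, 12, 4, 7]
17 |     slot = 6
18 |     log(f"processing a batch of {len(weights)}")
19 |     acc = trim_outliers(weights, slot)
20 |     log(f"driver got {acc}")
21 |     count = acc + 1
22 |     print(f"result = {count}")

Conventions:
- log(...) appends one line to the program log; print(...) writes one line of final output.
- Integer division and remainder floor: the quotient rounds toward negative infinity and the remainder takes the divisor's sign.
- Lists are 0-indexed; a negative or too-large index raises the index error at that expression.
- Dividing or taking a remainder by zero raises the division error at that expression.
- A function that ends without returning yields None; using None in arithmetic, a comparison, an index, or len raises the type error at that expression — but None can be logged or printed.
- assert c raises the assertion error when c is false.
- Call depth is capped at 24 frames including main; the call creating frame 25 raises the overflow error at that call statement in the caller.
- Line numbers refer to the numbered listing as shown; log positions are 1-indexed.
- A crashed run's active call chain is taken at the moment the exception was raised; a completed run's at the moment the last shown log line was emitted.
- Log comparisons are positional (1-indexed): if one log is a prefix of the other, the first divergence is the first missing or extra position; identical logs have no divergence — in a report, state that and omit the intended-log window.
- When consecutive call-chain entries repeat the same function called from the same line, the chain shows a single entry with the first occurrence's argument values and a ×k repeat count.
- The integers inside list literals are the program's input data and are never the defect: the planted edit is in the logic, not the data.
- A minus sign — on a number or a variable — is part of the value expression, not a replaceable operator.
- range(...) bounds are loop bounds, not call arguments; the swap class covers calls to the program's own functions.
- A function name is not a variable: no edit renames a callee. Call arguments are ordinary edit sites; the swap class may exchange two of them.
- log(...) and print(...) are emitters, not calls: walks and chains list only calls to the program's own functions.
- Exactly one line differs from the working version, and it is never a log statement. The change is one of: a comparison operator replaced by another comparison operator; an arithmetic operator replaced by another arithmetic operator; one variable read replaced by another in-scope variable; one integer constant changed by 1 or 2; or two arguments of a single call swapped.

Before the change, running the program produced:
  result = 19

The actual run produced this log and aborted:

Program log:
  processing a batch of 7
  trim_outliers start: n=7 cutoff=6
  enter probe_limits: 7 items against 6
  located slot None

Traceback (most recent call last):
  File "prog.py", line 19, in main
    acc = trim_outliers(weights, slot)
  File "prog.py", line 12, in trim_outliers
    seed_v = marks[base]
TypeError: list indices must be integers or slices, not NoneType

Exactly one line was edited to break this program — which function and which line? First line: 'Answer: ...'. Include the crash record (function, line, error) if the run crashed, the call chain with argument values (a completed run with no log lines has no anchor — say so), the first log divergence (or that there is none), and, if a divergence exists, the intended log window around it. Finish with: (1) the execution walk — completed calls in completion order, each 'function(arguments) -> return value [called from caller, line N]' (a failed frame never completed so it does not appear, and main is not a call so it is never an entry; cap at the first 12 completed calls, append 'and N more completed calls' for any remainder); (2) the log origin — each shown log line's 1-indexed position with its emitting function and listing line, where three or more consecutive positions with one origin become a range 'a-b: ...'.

Answer: the defect is in probe_limits at line 4.
The tell: The log first diverges at position 4: the faulty run prints 'located slot None' where the working version prints 'located slot 1'.
Crash: trim_outliers, line 12, TypeError.
Call chain: main -> trim_outliers([3, 6, 6, 4, 12, 4, 7], 6) (called at line 19).
First divergence: at position 4 the run shows 'located slot None' where the working version logs 'located slot 1'.
Intended log window:
  2: trim_outliers start: n=7 cutoff=6
  3: enter probe_limits: 7 items against 6
  4: located slot 1
  5: located slot 1
Execution walk:
  probe_limits([3, 6, 6, 4, 12, 4, 7], 6) -> None  [called from trim_outliers, line 10]
Log origin:
  1 — main, line 18
  2 — trim_outliers, line 9
  3 — probe_limits, line 2
  4 — trim_outliers, line 11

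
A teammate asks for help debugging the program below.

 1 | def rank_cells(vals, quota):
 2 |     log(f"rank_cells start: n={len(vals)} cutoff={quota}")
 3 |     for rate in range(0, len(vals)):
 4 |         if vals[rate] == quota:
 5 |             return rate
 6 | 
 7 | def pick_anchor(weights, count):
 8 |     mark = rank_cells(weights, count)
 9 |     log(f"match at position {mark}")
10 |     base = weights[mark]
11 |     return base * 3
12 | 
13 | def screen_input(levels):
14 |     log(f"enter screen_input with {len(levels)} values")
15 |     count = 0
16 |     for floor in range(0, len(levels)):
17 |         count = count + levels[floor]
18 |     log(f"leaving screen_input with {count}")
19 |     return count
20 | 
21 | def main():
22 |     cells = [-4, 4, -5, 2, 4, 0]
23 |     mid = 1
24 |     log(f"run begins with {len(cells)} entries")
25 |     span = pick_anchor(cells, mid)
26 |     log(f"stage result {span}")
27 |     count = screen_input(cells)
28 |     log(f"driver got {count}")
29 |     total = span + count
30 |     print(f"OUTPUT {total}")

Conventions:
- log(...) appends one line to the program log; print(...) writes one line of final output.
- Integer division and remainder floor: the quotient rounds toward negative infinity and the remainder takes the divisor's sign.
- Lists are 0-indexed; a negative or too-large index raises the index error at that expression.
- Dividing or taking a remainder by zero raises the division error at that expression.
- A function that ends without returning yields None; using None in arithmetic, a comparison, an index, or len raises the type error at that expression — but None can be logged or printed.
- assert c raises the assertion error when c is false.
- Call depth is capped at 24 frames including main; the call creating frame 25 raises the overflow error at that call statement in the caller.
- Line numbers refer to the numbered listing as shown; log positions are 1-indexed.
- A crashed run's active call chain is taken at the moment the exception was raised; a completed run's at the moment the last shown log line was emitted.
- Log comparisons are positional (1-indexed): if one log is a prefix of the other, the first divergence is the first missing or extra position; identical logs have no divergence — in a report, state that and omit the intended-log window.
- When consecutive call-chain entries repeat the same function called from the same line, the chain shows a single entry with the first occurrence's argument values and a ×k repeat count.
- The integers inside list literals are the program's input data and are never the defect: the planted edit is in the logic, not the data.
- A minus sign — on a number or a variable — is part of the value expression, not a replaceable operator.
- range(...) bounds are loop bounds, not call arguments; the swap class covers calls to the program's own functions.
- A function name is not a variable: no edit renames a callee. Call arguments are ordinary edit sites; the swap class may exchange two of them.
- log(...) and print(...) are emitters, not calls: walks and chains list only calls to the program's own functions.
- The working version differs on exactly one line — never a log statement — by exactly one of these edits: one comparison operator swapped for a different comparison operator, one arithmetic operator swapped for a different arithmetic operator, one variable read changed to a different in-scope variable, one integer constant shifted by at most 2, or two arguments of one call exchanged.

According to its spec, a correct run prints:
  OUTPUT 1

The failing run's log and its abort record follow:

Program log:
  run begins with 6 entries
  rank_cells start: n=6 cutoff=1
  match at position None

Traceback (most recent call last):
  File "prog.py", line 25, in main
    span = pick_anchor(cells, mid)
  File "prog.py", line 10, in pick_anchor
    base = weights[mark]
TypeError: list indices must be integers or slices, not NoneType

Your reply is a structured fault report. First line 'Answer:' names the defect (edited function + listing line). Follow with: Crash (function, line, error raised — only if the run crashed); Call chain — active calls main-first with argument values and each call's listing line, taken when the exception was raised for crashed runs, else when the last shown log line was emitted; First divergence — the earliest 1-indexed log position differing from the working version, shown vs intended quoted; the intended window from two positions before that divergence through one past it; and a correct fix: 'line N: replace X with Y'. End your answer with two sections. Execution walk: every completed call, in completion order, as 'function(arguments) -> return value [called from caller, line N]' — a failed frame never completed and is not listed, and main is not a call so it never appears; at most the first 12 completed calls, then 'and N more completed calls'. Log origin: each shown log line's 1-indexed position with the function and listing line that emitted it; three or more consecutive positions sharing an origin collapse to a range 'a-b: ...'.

Answer: the defect is in main at line 23.
The tell: Log line 2 is where behavior first shows: 'rank_cells start: n=6 cutoff=1' appears instead of 'rank_cells start: n=6 cutoff=0'.
Crash: pick_anchor, line 10, TypeError.
Call chain: main -> pick_anchor([-4, 4, -5, 2, 4, 0], 1) (called at line 25).
First divergence: at position 2 the run shows 'rank_cells start: n=6 cutoff=1' where the working version logs 'rank_cells start: n=6 cutoff=0'.
Intended log window:
  1: run begins with 6 entries
  2: rank_cells start: n=6 cutoff=0
  3: match at position 5
Execution walk:
  rank_cells([-4, 4, -5, 2, 4, 0], 1) -> None  [called from pick_anchor, line 8]
Origin of each log line:
  1: from main, line 24
  2: from rank_cells, line 2
  3: from pick_anchor, line 9
A correct fix: line 23: replace `1` with `0`.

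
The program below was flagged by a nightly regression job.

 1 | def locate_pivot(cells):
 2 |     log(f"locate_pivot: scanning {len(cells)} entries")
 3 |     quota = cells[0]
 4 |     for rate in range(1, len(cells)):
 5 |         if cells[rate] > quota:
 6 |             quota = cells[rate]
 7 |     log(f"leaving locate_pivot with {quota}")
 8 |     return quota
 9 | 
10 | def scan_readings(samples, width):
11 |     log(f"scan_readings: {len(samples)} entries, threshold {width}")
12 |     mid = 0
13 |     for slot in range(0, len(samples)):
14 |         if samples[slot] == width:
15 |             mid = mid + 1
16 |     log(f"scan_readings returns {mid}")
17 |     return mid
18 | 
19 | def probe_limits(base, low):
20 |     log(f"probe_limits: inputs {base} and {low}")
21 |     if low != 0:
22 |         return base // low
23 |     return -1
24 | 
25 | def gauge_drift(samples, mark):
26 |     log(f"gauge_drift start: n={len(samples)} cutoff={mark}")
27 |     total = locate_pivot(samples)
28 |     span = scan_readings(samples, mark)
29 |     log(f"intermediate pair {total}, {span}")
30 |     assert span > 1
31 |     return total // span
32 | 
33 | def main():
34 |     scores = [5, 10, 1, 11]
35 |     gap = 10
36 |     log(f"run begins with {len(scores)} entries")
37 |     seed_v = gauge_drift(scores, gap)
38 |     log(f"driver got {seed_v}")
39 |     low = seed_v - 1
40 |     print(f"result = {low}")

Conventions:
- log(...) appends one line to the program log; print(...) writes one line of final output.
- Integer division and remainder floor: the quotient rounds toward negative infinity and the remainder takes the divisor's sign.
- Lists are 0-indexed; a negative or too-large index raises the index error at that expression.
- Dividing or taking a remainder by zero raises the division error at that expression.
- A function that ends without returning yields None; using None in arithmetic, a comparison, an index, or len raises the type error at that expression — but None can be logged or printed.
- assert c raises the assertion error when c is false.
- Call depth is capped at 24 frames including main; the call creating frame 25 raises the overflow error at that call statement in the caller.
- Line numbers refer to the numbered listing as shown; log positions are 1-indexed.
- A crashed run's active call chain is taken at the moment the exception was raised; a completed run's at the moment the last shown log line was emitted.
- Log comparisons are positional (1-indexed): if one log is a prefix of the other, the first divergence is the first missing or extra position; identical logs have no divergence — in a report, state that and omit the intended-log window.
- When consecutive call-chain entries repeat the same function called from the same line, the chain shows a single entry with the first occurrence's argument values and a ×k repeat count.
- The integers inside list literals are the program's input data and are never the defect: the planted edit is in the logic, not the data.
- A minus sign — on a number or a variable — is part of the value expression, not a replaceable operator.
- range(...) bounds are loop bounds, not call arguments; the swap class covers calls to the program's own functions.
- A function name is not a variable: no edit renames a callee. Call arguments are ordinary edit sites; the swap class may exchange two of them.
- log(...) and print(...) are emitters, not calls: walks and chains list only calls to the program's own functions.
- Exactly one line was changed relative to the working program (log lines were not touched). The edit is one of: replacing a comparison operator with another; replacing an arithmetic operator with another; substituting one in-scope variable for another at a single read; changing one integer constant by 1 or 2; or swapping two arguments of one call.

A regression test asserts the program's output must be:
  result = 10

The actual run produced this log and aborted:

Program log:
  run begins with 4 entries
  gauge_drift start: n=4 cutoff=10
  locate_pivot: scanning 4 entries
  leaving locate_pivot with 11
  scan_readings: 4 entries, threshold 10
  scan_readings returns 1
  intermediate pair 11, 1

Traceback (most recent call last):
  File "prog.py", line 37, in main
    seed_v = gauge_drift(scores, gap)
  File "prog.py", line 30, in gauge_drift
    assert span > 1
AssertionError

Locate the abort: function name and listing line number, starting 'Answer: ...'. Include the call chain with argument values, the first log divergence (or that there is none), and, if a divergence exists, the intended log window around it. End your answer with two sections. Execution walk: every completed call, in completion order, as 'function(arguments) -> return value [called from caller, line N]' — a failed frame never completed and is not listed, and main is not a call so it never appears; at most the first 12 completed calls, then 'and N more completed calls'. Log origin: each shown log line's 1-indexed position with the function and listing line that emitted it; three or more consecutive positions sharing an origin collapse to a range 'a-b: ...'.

Answer: the error was raised in gauge_drift, line 30.
Core observation: Only 7 log lines were emitted before the run died; the intended continuation was 'driver got 11'.
Call chain: main -> gauge_drift([5, 10, 1, 11], 10) (called at line 37).
First divergence: position 8; the shown log stops at 7 lines while the working version next logs 'driver got 11'.
Intended log window:
  6: scan_readings returns 1
  7: intermediate pair 11, 1
  8: driver got 11
Execution walk:
  locate_pivot([5, 10, 1, 11]) -> 11  [called from gauge_drift, line 27]
  scan_readings([5, 10, 1, 11], 10) -> 1  [called from gauge_drift, line 28]
Origin of each log line:
  1: emitted by main (line 36)
  2: emitted by gauge_drift (line 26)
  3: emitted by locate_pivot (line 2)
  4: emitted by locate_pivot (line 7)
  5: emitted by scan_readings (line 11)
  6: emitted by scan_readings (line 16)
  7: emitted by gauge_drift (line 29)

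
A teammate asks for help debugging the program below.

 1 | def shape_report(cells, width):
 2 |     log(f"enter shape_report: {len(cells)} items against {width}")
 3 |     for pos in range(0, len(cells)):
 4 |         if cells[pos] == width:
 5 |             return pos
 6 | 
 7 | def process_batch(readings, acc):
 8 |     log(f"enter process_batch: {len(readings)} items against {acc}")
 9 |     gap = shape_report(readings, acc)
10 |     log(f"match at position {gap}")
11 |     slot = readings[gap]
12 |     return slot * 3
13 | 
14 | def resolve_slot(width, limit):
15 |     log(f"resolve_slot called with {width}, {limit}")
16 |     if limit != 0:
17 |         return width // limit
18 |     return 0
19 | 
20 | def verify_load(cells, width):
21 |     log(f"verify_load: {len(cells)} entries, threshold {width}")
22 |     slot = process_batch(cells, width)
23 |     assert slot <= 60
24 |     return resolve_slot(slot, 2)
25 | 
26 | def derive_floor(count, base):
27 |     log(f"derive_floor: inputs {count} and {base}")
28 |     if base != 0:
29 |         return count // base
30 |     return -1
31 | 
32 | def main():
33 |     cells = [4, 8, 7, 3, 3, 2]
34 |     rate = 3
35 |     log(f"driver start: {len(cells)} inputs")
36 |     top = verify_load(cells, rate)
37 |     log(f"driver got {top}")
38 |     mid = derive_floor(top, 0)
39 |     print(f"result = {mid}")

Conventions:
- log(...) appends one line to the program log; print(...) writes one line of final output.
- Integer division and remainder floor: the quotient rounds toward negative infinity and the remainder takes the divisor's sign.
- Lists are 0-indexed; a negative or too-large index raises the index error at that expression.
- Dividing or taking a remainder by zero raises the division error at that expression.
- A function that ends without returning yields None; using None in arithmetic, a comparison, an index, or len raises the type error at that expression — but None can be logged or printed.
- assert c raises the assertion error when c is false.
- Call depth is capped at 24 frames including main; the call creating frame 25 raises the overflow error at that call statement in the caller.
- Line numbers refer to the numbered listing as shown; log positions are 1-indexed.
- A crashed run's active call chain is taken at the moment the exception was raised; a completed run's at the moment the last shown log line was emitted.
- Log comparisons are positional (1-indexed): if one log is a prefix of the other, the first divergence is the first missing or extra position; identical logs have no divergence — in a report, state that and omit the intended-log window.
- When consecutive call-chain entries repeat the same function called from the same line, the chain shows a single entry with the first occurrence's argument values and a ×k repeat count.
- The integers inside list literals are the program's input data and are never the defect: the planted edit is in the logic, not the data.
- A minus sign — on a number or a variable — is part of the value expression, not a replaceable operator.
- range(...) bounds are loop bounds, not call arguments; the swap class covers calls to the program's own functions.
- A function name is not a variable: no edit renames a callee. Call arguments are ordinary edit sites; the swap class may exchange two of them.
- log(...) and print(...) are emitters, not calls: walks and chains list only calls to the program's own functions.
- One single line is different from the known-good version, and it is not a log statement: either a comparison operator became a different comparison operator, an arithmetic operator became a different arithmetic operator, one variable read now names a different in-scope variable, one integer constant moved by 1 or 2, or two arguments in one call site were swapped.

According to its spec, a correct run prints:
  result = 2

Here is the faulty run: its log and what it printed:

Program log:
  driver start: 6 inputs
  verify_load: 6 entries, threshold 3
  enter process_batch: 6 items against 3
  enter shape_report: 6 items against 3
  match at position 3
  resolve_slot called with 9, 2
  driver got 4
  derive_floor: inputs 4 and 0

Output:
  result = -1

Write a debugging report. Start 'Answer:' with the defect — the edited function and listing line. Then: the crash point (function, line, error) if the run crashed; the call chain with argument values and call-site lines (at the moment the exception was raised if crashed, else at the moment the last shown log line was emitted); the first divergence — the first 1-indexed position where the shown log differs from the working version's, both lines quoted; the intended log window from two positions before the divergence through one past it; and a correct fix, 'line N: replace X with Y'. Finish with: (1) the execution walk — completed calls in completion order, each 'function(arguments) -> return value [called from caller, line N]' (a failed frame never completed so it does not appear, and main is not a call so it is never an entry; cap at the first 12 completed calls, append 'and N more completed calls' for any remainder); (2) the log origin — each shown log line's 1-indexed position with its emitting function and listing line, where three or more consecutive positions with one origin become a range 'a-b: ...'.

Answer: the defect is in main at line 38.
Key observation: Position 8 is the first bad log line: 'derive_floor: inputs 4 and 0' should read 'derive_floor: inputs 4 and 2'.
Call chain: main -> derive_floor(4, 0) (called at line 38).
First divergence: position 8; shown 'derive_floor: inputs 4 and 0' vs intended 'derive_floor: inputs 4 and 2'.
Intended log window:
  6: resolve_slot called with 9, 2
  7: driver got 4
  8: derive_floor: inputs 4 and 2
Execution walk:
  shape_report([4, 8, 7, 3, 3, 2], 3) -> 3  [called from process_batch, line 9]
  process_batch([4, 8, 7, 3, 3, 2], 3) -> 9  [called from verify_load, line 22]
  resolve_slot(9, 2) -> 4  [called from verify_load, line 24]
  verify_load([4, 8, 7, 3, 3, 2], 3) -> 4  [called from main, line 36]
  derive_floor(4, 0) -> -1  [called from main, line 38]
Log origin:
  1 — main, line 35
  2 — verify_load, line 21
  3 — process_batch, line 8
  4 — shape_report, line 2
  5 — process_batch, line 10
  6 — resolve_slot, line 15
  7 — main, line 37
  8 — derive_floor, line 27
A correct fix: line 38: replace `0` with `2`.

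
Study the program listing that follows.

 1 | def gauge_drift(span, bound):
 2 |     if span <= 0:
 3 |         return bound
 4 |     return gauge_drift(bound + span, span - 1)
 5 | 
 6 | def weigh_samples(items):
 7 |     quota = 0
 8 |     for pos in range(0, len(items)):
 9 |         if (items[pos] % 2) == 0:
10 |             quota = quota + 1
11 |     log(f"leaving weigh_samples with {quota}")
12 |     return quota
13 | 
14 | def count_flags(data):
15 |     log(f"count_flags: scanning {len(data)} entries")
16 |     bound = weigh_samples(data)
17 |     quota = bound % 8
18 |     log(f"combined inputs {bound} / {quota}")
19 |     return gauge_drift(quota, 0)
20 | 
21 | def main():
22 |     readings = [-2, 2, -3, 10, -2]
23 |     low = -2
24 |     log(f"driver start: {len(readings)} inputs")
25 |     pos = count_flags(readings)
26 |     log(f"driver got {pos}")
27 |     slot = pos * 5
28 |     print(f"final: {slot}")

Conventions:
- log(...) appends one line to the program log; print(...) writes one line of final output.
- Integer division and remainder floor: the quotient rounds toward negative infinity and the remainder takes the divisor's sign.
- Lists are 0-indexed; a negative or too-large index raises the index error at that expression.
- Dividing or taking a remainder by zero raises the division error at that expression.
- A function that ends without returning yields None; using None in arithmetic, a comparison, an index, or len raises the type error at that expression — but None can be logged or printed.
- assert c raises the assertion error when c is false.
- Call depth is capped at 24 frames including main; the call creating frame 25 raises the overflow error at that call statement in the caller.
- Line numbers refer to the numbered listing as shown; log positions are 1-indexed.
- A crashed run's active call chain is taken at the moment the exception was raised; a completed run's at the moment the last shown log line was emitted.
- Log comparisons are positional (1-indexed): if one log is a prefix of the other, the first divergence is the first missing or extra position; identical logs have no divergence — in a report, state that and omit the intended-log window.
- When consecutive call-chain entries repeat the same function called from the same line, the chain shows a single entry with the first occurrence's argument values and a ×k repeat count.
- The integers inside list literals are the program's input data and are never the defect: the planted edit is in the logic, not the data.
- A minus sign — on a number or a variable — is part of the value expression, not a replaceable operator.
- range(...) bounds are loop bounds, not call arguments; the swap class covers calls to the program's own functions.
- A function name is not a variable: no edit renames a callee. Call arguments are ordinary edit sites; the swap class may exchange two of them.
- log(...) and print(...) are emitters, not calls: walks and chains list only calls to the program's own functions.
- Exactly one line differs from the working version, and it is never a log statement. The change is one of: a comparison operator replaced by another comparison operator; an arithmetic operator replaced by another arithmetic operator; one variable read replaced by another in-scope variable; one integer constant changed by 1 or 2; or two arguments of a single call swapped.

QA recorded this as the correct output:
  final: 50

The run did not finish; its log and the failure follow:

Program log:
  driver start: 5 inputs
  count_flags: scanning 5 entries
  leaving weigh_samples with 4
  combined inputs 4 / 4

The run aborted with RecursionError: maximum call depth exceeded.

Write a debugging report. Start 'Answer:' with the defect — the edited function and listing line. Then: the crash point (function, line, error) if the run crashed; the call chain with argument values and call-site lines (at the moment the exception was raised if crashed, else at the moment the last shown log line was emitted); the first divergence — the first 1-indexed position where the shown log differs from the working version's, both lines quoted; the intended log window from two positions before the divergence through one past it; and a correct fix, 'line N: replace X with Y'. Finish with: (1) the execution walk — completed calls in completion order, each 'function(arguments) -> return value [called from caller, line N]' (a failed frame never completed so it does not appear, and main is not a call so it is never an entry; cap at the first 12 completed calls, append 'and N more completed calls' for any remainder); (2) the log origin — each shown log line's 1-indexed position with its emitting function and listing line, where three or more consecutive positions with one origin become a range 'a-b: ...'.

Answer: the defect is in gauge_drift at line 4.
Key fact: After 4 matching log lines the faulty run goes silent, while the working version continues with 'driver got 10'.
Crash: gauge_drift, line 4, RecursionError.
Call chain: main -> count_flags([-2, 2, -3, 10, -2]) (called at line 25) -> gauge_drift(4, 0) (called at line 19) -> gauge_drift(4, 3) (called at line 4) ×21.
First divergence: position 5 (shown log ended at 4 lines; the working version continues: 'driver got 10').
Intended log window:
  3: leaving weigh_samples with 4
  4: combined inputs 4 / 4
  5: driver got 10
Execution walk:
  weigh_samples([-2, 2, -3, 10, -2]) -> 4  [called from count_flags, line 16]
Log origin:
  1: emitted by main (line 24)
  2: emitted by count_flags (line 15)
  3: emitted by weigh_samples (line 11)
  4: emitted by count_flags (line 18)
A correct fix: line 4: replace `gauge_drift(bound + span, span - 1)` with `gauge_drift(span - 1, bound + span)`.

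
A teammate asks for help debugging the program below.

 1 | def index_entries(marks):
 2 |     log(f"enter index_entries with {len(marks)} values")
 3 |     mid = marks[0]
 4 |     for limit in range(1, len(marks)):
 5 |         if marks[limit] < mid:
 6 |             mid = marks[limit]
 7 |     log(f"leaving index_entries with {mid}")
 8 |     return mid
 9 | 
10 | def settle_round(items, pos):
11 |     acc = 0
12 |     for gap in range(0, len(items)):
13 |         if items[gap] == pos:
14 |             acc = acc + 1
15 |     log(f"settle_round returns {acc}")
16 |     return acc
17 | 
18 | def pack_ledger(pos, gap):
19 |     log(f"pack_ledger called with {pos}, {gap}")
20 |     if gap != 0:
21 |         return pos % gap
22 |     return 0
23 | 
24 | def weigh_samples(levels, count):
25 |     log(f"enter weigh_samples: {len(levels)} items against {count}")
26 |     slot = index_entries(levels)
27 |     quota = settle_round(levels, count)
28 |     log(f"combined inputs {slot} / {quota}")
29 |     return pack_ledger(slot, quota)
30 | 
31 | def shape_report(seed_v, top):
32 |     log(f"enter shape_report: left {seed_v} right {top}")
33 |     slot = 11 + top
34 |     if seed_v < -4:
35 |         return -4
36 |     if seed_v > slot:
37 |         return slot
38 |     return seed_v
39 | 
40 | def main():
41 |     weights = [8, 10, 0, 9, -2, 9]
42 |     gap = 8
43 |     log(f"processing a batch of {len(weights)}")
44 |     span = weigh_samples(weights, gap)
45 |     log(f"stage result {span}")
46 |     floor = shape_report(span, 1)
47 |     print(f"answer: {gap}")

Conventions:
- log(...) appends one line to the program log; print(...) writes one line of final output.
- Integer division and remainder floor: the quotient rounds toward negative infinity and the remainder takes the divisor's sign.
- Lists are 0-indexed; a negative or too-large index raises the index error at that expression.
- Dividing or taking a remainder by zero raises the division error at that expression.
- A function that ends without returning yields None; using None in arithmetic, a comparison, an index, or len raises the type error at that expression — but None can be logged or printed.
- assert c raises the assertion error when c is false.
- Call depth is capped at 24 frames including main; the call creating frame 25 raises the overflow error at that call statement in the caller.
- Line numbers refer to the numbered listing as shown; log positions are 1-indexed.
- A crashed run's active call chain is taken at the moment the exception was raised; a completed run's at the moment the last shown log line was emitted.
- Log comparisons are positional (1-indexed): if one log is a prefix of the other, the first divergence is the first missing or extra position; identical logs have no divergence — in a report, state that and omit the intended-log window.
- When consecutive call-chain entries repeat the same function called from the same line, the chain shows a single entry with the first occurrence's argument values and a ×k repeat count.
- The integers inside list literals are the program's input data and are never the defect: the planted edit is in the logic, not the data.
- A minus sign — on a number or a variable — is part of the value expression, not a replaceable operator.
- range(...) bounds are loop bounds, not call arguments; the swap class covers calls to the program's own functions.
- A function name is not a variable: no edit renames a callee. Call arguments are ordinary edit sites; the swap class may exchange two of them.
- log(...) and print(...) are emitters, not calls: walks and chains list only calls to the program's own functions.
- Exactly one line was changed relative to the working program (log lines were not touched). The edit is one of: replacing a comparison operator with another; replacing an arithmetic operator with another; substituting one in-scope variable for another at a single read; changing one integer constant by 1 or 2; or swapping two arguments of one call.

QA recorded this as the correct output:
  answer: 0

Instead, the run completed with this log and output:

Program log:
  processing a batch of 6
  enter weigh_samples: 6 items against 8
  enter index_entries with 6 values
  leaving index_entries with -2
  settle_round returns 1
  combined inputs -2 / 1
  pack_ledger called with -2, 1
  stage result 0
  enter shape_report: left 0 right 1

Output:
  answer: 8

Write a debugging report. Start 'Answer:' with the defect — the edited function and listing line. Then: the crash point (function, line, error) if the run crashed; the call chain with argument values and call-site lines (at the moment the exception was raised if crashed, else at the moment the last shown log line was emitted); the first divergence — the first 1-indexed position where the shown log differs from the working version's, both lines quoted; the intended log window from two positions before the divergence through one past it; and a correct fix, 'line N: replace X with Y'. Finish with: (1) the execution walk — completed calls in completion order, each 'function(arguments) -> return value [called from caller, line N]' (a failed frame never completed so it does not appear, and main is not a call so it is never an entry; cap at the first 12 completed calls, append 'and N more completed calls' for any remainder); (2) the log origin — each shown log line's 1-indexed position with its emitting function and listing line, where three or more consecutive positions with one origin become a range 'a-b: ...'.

Answer: the defect is in main at line 47.
Key observation: Every logged value matches the working version; the printed result is what differs.
Call chain: main -> shape_report(0, 1) (called at line 46).
First divergence: none; the two logs match at every position.
Execution walk:
  index_entries([8, 10, 0, 9, -2, 9]) -> -2  [called from weigh_samples, line 26]
  settle_round([8, 10, 0, 9, -2, 9], 8) -> 1  [called from weigh_samples, line 27]
  pack_ledger(-2, 1) -> 0  [called from weigh_samples, line 29]
  weigh_samples([8, 10, 0, 9, -2, 9], 8) -> 0  [called from main, line 44]
  shape_report(0, 1) -> 0  [called from main, line 46]
Log origins:
  1 — main, line 43
  2 — weigh_samples, line 25
  3 — index_entries, line 2
  4 — index_entries, line 7
  5 — settle_round, line 15
  6 — weigh_samples, line 28
  7 — pack_ledger, line 19
  8 — main, line 45
  9 — shape_report, line 32
A correct fix: line 47: replace `gap` with `floor`.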